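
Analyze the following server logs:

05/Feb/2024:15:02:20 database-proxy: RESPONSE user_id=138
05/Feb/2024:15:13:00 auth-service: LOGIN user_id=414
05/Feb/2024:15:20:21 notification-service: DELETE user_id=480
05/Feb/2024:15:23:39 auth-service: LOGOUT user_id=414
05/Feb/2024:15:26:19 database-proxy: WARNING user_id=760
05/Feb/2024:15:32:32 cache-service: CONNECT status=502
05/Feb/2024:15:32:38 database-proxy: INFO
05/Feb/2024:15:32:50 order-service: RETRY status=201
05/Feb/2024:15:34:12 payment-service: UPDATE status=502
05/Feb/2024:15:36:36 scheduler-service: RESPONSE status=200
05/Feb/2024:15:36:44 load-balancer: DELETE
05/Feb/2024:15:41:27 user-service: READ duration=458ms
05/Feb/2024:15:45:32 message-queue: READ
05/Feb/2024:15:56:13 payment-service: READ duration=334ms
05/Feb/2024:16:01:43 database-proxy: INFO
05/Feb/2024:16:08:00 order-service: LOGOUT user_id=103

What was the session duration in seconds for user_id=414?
639

To calculate session duration:

1. Find LOGIN event for user_id=414: 05/Feb/2024:15:13:00
2. Find LOGOUT event for user_id=414: 05/Feb/2024:15:23:39
3. Session duration: 05/Feb/2024:15:23:39 - 05/Feb/2024:15:13:00 = 639 seconds (10 minutes)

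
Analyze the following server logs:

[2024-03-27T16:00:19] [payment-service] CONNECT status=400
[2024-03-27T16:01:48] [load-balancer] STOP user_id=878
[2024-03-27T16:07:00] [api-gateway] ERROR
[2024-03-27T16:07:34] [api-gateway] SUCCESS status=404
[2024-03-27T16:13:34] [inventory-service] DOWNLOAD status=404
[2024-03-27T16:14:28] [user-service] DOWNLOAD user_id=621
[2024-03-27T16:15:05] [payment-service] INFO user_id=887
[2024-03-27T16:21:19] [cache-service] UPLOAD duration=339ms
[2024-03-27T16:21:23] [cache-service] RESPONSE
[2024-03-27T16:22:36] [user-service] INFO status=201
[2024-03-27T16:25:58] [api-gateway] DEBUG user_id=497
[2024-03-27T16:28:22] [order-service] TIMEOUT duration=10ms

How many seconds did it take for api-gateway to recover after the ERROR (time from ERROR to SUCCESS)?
34

To calculate recovery time:

1. Find ERROR event for api-gateway: 2024-03-27T16:07:00
2. Find next SUCCESS event for api-gateway: 2024-03-27T16:07:34
3. Recovery time: 2024-03-27T16:07:34 - 2024-03-27T16:07:00 = 34 seconds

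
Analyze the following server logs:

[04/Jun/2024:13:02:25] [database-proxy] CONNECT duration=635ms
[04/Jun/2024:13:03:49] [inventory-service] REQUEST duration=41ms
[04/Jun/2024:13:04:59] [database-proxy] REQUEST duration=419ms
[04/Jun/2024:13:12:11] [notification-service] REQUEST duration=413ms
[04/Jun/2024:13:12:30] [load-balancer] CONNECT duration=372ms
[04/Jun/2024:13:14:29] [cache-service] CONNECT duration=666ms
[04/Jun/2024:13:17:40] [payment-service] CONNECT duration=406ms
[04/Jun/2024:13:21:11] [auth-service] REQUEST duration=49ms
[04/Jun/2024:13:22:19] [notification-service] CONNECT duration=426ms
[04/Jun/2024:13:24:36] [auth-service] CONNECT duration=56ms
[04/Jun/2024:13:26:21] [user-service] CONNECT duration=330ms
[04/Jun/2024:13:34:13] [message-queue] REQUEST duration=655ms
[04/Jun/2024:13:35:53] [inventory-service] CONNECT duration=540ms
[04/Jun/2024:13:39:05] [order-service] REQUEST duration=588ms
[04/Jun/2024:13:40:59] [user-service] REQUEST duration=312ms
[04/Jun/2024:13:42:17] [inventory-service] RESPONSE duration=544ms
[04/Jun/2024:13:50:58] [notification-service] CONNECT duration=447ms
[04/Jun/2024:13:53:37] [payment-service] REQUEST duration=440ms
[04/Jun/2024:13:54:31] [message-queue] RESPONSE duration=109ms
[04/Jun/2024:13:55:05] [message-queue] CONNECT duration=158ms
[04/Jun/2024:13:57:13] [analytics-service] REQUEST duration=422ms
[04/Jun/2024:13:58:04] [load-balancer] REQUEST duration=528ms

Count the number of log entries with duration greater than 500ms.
7

To count timeouts:

1. Threshold: 500ms
2. Extract duration from each log entry
3. Count entries where duration > 500
4. Timeout count: 7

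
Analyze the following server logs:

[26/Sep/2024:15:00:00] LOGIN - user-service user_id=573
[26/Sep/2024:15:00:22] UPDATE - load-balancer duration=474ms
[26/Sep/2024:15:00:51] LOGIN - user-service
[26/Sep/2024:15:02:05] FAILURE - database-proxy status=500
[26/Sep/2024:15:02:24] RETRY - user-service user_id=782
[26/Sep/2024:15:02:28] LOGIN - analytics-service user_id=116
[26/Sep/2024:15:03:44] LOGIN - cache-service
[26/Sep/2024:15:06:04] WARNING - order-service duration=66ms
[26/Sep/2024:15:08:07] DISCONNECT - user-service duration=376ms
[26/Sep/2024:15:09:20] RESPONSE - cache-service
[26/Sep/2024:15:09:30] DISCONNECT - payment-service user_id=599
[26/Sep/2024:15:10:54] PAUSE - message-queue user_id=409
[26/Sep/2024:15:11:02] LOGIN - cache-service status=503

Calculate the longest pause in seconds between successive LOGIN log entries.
438

To find the longest gap:

1. Extract all LOGIN events in chronological order
2. Calculate time differences between consecutive events
3. Find the maximum difference
4. Longest gap: 438 seconds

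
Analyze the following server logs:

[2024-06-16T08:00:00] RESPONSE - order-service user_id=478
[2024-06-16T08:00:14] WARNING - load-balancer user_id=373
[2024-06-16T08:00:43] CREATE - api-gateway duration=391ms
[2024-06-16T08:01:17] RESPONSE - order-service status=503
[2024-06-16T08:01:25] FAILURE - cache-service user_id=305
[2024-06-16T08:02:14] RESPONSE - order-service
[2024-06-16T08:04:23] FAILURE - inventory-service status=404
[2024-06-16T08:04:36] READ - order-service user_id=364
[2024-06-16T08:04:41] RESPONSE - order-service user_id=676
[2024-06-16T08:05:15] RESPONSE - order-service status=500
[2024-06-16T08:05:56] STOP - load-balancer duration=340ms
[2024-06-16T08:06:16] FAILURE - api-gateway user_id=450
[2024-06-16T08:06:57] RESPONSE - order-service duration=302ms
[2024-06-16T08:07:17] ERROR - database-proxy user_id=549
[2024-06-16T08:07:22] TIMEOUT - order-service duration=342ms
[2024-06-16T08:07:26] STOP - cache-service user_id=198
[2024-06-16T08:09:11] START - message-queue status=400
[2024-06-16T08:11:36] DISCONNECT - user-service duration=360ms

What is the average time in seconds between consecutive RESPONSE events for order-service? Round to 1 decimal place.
83.4

To calculate average interval:

1. Find all RESPONSE events for order-service in order
2. Calculate time gaps between consecutive events
3. Compute mean of gaps: 417 / 5 = 83.4 seconds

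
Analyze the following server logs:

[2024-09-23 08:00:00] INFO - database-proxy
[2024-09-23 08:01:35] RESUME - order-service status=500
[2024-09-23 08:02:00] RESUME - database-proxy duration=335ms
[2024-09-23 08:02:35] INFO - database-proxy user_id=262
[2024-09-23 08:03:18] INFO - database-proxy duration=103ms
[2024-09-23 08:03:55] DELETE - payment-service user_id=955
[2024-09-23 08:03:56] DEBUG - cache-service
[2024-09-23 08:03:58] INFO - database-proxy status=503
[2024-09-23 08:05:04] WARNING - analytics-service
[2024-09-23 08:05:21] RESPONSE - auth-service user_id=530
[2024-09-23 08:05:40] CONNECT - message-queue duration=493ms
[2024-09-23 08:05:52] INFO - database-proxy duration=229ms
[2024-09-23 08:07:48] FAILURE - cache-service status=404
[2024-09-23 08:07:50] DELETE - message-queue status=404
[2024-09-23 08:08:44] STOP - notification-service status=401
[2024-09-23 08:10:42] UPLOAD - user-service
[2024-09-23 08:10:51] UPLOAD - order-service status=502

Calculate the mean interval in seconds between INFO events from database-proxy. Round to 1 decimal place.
88.0

To calculate average interval:

1. Find all INFO events for database-proxy in order
2. Calculate time gaps between consecutive events
3. Compute mean of gaps: 352 / 4 = 88.0 seconds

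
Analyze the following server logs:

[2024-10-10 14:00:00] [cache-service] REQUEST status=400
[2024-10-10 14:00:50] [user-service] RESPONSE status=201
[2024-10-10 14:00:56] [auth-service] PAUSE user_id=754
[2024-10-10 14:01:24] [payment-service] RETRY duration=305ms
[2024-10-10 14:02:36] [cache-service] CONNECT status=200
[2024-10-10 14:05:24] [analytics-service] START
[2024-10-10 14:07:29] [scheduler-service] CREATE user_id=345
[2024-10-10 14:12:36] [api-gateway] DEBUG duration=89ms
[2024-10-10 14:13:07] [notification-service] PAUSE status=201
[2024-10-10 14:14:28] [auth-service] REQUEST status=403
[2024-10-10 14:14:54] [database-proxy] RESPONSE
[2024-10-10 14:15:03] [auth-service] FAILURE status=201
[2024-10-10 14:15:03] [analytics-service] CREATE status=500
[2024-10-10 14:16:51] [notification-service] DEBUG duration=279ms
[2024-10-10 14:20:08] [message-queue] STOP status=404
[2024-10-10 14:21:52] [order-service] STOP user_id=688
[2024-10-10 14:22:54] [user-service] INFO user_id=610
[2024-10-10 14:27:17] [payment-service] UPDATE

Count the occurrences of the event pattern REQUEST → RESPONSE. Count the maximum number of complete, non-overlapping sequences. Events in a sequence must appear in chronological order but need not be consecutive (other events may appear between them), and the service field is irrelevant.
2

To count sequences:

1. Look for pattern: REQUEST → RESPONSE
2. Greedily scan the log in chronological order, matching each sequence element in turn (ignoring service)
3. Each time the full pattern completes, increment the count and restart matching from the next event
4. Complete non-overlapping sequences found: 2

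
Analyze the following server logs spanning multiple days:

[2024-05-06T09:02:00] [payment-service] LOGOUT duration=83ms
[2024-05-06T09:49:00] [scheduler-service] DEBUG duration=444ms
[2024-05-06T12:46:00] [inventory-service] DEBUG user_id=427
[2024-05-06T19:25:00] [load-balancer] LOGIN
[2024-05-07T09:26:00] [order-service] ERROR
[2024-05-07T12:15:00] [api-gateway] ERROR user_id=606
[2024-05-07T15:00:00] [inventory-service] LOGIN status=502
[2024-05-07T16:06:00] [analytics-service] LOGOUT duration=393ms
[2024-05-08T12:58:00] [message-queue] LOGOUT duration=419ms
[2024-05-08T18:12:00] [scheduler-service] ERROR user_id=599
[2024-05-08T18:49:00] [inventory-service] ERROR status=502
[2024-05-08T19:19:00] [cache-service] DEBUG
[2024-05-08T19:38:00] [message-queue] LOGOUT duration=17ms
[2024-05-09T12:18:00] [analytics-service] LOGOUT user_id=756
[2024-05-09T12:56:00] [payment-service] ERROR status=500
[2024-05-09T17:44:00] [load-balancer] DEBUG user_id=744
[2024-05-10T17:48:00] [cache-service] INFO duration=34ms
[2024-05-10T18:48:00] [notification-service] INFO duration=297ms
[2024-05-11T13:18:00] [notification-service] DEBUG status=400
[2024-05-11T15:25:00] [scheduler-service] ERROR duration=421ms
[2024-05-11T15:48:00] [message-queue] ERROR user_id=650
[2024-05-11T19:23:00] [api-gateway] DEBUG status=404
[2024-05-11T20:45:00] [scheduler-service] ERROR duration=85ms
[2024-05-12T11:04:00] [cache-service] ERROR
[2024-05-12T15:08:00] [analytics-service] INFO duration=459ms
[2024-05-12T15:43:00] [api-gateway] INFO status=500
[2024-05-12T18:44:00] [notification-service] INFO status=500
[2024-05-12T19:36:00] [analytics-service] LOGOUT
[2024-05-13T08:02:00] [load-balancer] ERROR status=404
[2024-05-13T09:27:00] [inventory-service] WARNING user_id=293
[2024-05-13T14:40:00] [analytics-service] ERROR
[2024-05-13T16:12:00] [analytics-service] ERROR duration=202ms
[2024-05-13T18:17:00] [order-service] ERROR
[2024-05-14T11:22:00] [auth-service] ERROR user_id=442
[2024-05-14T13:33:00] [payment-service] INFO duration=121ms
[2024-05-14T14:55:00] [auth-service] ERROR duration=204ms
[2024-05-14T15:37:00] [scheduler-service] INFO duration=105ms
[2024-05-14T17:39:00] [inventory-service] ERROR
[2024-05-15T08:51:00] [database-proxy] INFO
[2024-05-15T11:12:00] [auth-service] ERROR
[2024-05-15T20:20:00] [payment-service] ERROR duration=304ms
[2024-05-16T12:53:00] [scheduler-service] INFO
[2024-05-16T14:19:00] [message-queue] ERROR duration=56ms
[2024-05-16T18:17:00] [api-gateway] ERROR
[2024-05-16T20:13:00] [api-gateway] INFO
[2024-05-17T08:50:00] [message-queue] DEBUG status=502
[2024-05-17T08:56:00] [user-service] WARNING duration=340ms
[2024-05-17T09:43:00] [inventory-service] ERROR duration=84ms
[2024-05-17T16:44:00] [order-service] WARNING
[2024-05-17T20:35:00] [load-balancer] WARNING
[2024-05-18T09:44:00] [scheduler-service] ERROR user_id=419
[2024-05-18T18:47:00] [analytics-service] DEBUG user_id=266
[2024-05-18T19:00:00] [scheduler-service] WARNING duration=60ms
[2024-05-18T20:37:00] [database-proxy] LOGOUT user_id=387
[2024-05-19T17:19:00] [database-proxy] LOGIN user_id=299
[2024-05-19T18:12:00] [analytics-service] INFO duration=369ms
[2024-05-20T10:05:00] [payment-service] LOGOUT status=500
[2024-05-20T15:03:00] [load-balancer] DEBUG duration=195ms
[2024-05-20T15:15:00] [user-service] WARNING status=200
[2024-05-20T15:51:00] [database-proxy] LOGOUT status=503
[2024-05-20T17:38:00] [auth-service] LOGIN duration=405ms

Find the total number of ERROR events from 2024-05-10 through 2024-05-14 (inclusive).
11

To filter by date range:

1. Date range: 2024-05-10 through 2024-05-14, both dates inclusive
2. Filter for ERROR events whose date falls in this range
3. Count matching events: 11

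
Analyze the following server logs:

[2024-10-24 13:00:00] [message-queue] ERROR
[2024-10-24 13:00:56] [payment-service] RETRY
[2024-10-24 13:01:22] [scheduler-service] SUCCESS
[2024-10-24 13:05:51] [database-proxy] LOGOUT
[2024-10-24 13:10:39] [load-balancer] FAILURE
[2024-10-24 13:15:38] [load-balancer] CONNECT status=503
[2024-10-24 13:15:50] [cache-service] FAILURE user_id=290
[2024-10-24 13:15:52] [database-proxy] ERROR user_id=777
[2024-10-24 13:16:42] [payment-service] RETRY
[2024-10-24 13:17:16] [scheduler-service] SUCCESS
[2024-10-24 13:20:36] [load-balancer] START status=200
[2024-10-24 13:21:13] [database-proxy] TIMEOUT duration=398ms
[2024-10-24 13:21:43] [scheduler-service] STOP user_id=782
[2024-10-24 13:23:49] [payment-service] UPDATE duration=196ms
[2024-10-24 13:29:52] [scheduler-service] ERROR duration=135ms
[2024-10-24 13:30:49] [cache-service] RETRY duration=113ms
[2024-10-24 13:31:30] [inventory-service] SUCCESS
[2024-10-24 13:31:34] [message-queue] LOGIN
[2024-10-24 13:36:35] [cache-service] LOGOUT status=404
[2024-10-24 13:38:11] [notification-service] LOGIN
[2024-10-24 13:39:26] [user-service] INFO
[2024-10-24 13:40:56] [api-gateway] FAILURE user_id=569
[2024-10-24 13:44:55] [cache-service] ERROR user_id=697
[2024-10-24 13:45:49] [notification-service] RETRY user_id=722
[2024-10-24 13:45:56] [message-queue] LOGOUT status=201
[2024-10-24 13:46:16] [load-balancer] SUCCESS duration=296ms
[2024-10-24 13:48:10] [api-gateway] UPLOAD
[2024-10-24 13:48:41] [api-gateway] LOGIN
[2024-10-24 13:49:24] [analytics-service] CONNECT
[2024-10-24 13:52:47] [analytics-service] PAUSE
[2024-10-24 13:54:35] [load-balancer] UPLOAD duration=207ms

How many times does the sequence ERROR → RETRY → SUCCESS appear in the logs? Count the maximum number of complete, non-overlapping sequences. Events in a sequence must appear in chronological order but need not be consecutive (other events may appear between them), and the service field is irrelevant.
4

To count sequences:

1. Look for pattern: ERROR → RETRY → SUCCESS
2. Greedily scan the log in chronological order, matching each sequence element in turn (ignoring service)
3. Each time the full pattern completes, increment the count and restart matching from the next event
4. Complete non-overlapping sequences found: 4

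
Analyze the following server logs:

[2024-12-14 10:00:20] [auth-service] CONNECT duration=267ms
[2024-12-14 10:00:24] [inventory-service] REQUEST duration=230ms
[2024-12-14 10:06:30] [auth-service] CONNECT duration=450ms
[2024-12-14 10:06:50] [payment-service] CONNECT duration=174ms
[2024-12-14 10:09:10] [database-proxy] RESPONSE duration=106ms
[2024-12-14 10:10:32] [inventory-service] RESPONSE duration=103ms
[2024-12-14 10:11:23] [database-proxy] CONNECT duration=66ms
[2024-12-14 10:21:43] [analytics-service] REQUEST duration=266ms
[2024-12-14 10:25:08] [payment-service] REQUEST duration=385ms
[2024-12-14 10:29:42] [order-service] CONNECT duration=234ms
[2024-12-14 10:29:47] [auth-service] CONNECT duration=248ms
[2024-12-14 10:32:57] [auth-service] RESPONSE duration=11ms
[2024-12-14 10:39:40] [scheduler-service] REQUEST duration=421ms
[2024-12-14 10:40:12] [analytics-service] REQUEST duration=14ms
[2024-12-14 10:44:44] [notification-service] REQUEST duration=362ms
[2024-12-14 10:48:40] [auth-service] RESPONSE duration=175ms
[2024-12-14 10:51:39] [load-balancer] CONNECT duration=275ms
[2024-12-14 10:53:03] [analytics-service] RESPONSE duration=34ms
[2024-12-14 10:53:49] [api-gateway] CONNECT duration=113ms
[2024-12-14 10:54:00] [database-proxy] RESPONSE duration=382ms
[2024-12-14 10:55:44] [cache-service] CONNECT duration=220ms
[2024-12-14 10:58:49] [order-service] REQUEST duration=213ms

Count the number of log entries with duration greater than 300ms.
5

To count timeouts:

1. Threshold: 300ms
2. Extract duration from each log entry
3. Count entries where duration > 300
4. Timeout count: 5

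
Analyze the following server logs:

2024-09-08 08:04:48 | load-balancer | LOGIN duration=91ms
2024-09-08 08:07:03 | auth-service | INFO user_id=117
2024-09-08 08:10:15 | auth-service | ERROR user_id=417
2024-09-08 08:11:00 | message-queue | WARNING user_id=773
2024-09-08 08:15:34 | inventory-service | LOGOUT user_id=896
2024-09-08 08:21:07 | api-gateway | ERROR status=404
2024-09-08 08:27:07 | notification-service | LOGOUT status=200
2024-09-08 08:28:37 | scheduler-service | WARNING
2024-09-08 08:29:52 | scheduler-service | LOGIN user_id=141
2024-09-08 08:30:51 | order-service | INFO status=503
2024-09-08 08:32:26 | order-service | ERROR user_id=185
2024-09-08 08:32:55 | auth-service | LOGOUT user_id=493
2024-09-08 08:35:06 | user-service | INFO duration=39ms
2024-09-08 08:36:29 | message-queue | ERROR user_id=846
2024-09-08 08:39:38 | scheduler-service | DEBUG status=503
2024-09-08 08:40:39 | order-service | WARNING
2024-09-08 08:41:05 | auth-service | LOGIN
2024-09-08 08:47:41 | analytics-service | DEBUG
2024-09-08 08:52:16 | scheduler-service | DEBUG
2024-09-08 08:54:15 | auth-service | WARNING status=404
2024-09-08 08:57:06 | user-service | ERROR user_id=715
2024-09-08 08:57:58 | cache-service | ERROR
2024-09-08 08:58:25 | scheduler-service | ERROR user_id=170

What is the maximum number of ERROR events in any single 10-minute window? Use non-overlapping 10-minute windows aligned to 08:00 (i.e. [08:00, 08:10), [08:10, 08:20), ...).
3

To find the burst window:

1. Divide the log period into non-overlapping 10-minute windows starting at 08:00
2. Count ERROR events in each window
3. Find the window with maximum count
4. Maximum events in a window: 3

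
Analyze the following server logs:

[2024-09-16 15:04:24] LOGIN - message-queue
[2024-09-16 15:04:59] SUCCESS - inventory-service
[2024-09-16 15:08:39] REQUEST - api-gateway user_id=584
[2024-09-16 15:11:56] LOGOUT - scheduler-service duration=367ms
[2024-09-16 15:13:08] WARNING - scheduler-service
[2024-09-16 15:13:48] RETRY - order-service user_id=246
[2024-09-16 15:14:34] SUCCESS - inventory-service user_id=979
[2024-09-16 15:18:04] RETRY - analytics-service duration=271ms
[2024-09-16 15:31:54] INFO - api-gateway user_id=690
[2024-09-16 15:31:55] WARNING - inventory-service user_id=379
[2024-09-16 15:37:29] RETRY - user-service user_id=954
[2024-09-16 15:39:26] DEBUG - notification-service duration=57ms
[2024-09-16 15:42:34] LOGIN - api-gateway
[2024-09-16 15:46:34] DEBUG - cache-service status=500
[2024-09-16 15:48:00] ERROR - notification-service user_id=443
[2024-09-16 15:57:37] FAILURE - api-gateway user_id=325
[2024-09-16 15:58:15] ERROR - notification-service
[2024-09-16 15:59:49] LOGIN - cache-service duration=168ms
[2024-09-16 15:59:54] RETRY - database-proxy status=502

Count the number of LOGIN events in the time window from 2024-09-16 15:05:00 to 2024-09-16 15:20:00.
0

To count events in the time window:

1. Window boundaries: 2024-09-16 15:05:00 to 2024-09-16 15:20:00
2. Filter for LOGIN events within this window
3. Count matching events: 0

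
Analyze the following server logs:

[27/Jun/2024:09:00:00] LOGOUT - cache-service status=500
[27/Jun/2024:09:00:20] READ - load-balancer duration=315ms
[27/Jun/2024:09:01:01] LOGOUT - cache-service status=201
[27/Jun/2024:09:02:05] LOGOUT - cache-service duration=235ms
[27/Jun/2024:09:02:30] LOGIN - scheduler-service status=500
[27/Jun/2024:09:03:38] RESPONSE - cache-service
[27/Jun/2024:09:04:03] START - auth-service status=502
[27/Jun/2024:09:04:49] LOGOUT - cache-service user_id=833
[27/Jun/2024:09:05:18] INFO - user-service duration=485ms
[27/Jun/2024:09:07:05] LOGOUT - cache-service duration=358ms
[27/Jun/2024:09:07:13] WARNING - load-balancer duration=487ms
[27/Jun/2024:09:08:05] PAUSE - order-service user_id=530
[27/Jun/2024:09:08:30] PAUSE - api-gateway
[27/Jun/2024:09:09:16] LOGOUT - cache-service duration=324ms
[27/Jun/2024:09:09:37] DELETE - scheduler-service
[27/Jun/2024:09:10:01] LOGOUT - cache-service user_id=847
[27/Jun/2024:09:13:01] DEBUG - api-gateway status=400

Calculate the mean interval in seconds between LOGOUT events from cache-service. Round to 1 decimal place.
100.2

To calculate average interval:

1. Find all LOGOUT events for cache-service in order
2. Calculate time gaps between consecutive events
3. Compute mean of gaps: 601 / 6 = 100.2 seconds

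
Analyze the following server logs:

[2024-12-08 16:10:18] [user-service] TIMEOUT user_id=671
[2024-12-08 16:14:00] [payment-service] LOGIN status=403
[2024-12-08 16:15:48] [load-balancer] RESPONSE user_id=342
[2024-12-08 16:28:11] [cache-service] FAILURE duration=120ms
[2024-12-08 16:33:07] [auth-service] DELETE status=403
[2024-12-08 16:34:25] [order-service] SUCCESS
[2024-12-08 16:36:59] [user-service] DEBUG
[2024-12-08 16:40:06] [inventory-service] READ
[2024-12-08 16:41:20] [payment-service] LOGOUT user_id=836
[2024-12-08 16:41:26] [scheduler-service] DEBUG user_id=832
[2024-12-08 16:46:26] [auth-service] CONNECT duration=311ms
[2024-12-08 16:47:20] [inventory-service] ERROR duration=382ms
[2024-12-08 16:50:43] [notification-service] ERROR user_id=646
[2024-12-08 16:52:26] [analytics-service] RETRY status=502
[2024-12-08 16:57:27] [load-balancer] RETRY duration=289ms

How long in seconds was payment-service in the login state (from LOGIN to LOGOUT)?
1640

To calculate state duration:

1. Find LOGIN event for payment-service: 2024-12-08 16:14:00
2. Find LOGOUT event for payment-service: 2024-12-08 16:41:20
3. Calculate duration: 2024-12-08 16:41:20 - 2024-12-08 16:14:00 = 1640 seconds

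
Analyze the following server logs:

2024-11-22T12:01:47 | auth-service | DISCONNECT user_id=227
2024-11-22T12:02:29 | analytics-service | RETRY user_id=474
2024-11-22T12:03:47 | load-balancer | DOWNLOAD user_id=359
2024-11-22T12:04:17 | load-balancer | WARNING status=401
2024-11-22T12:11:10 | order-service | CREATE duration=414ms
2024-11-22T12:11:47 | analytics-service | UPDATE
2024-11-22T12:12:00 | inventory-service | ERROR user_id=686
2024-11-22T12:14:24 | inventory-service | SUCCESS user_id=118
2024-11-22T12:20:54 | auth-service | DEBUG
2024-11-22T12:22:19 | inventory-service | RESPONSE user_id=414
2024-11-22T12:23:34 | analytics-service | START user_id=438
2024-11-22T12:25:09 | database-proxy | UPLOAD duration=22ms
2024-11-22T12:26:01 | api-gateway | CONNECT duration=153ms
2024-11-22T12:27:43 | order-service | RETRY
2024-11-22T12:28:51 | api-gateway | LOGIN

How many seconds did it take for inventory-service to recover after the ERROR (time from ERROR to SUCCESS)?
144

To calculate recovery time:

1. Find ERROR event for inventory-service: 2024-11-22T12:12:00
2. Find next SUCCESS event for inventory-service: 2024-11-22T12:14:24
3. Recovery time: 2024-11-22T12:14:24 - 2024-11-22T12:12:00 = 144 seconds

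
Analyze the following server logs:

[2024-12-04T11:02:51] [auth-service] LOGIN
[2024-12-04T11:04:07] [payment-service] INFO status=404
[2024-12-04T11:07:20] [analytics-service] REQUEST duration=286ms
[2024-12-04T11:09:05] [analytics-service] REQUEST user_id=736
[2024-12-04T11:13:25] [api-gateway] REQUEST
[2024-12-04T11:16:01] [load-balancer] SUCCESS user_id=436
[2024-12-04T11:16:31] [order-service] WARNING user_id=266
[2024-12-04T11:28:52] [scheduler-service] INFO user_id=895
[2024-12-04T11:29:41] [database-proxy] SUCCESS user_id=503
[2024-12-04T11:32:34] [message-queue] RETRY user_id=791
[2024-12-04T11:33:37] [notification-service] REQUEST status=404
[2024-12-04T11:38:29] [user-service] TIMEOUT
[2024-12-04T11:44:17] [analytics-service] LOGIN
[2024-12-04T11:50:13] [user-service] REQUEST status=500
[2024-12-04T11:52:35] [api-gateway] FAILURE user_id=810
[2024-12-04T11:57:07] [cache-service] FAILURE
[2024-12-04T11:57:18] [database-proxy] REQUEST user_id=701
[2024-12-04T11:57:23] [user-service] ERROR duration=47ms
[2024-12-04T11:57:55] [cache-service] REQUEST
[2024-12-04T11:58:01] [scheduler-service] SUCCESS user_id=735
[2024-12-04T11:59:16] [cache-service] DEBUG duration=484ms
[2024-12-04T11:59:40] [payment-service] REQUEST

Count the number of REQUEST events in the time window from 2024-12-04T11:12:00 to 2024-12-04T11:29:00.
1

To count events in the time window:

1. Window boundaries: 2024-12-04T11:12:00 to 2024-12-04T11:29:00
2. Filter for REQUEST events within this window
3. Count matching events: 1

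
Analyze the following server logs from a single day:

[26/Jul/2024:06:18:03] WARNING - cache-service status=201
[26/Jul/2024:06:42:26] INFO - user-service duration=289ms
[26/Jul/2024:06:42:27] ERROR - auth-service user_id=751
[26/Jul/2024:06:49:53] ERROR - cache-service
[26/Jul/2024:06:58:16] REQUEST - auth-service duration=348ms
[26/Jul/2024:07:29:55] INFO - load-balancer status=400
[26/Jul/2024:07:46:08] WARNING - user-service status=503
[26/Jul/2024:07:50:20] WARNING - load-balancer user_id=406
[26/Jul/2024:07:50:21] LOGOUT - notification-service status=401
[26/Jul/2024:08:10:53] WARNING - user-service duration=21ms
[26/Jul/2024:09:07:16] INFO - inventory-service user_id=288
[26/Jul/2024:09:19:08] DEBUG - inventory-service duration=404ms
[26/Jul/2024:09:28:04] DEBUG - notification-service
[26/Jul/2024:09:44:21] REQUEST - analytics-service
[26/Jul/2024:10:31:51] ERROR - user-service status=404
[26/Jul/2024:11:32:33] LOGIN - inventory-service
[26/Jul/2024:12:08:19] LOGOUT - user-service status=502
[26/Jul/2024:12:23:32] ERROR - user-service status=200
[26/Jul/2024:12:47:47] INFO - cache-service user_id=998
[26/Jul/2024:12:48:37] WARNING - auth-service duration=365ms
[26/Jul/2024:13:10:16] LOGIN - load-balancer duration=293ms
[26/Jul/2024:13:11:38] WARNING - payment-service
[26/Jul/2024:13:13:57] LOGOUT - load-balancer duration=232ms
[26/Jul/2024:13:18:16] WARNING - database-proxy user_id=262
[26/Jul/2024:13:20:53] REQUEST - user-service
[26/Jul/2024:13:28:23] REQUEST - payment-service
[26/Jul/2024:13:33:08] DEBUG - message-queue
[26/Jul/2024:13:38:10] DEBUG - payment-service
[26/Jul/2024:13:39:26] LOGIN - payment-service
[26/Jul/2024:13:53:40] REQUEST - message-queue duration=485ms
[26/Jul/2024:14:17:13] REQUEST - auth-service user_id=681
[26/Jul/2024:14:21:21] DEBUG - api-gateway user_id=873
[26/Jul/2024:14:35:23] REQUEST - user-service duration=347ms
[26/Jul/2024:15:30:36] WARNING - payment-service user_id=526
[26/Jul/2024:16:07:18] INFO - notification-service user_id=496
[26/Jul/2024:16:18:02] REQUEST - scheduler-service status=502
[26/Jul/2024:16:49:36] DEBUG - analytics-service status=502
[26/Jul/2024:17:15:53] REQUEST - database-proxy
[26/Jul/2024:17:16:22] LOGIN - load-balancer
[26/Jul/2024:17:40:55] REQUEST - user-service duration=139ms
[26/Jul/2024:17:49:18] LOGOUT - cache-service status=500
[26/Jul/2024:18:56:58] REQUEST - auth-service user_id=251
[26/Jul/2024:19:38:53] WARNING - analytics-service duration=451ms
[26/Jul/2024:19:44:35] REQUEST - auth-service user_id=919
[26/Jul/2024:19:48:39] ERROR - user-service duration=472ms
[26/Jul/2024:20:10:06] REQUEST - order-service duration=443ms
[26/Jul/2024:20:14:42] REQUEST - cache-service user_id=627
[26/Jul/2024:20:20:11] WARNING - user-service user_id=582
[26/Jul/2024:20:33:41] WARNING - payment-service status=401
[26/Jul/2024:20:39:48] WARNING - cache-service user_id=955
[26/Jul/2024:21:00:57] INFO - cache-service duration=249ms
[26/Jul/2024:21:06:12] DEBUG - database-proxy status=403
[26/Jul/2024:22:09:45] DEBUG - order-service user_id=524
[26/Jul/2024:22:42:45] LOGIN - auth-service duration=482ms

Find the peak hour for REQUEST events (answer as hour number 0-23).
13

To find the peak hour:

1. Group all REQUEST events by hour
2. Count events in each hour
3. Find hour with maximum count
4. Peak hour: 13 (with 3 events)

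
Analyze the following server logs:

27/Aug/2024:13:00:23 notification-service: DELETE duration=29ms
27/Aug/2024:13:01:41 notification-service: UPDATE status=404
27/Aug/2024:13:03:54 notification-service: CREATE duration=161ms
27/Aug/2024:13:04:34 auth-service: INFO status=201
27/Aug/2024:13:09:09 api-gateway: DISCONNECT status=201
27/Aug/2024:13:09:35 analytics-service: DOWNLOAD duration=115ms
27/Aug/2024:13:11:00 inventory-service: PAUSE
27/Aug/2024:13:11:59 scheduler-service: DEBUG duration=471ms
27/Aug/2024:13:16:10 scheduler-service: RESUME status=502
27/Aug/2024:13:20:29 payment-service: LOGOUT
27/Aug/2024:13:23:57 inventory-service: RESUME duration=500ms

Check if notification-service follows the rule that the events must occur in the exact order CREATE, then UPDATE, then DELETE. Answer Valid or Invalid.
Invalid

To validate ordering:

1. Required order: CREATE → UPDATE → DELETE
2. Rule: the events must occur in the exact order CREATE, then UPDATE, then DELETE
3. Check actual order of events for notification-service
4. Result: Invalid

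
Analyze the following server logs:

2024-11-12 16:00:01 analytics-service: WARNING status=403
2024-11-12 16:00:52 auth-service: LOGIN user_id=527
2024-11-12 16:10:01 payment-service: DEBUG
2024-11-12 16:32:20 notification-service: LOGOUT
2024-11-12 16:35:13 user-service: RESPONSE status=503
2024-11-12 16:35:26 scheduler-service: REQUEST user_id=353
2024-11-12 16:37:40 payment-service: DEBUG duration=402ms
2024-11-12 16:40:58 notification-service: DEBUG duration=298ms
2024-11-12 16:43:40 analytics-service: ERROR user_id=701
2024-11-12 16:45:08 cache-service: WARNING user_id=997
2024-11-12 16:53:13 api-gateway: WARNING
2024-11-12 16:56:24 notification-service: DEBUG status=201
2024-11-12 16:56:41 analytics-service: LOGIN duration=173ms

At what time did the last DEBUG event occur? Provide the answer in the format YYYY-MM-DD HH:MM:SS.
2024-11-12 16:56:24

To find the last event:

1. Filter for all DEBUG events
2. Sort by timestamp
3. Select the last one
4. Timestamp: 2024-11-12 16:56:24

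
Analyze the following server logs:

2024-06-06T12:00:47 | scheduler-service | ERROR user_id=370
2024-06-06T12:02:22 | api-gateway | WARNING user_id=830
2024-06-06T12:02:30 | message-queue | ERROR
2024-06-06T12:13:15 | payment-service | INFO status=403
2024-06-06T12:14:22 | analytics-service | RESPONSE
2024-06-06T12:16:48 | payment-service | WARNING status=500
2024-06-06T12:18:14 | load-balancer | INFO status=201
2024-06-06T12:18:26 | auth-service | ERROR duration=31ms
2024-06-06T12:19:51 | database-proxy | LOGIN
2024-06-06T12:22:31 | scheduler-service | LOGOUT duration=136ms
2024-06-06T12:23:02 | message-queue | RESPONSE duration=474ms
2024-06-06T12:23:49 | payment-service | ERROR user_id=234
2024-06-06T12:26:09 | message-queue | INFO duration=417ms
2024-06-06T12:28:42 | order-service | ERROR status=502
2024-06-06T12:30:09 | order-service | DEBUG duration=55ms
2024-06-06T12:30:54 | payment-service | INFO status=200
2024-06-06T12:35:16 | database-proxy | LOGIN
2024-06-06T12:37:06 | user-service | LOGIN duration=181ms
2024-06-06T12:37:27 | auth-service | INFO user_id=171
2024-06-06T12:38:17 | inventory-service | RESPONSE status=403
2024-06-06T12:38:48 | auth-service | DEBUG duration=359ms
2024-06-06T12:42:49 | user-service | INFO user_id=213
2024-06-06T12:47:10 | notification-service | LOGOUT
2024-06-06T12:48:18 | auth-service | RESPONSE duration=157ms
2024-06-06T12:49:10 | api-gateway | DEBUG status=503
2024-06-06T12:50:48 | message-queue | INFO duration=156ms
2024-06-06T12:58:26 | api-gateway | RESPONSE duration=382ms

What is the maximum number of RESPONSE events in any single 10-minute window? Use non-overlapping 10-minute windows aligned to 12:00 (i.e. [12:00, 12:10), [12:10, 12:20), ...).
1

To find the burst window:

1. Divide the log period into non-overlapping 10-minute windows starting at 12:00
2. Count RESPONSE events in each window
3. Find the window with maximum count
4. Maximum events in a window: 1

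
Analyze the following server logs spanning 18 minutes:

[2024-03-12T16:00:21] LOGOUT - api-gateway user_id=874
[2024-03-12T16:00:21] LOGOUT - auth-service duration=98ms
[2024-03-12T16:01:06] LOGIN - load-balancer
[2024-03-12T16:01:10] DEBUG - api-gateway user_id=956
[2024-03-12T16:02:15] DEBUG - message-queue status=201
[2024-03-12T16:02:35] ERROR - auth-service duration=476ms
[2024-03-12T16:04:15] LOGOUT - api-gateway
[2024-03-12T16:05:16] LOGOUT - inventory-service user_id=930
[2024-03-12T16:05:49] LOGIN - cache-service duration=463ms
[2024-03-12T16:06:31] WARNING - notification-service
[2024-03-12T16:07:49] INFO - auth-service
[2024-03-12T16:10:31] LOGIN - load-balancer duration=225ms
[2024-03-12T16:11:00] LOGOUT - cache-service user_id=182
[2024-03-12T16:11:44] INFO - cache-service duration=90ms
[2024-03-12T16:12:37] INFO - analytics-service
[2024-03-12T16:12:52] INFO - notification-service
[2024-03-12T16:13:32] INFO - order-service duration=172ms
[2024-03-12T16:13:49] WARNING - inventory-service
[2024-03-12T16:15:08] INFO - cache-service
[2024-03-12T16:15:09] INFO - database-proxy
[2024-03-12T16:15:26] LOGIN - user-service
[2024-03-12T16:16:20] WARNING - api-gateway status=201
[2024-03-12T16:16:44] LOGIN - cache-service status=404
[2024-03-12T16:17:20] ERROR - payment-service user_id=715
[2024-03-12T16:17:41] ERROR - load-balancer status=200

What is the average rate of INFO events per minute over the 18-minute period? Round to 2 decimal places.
0.39

To calculate the rate:

1. Count total INFO events: 7
2. Total time period: 18 minutes
3. Rate = 7 / 18 = 0.39 events per minute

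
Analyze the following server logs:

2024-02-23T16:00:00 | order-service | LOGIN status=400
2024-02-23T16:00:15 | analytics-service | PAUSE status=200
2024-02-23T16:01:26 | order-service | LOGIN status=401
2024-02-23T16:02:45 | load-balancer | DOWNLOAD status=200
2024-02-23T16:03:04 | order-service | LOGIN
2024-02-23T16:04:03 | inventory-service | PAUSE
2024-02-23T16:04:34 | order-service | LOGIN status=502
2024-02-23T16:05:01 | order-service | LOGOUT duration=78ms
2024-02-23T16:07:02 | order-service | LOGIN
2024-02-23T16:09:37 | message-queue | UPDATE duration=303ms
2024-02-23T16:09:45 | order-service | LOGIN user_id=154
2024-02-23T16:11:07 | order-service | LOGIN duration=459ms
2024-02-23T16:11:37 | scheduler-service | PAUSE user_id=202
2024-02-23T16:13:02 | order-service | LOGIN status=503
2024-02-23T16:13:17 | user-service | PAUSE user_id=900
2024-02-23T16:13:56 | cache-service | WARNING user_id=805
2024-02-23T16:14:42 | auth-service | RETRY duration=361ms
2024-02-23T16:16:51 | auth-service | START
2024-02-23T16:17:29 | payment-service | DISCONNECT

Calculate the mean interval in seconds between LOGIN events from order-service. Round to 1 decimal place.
111.7

To calculate average interval:

1. Find all LOGIN events for order-service in order
2. Calculate time gaps between consecutive events
3. Compute mean of gaps: 782 / 7 = 111.7 seconds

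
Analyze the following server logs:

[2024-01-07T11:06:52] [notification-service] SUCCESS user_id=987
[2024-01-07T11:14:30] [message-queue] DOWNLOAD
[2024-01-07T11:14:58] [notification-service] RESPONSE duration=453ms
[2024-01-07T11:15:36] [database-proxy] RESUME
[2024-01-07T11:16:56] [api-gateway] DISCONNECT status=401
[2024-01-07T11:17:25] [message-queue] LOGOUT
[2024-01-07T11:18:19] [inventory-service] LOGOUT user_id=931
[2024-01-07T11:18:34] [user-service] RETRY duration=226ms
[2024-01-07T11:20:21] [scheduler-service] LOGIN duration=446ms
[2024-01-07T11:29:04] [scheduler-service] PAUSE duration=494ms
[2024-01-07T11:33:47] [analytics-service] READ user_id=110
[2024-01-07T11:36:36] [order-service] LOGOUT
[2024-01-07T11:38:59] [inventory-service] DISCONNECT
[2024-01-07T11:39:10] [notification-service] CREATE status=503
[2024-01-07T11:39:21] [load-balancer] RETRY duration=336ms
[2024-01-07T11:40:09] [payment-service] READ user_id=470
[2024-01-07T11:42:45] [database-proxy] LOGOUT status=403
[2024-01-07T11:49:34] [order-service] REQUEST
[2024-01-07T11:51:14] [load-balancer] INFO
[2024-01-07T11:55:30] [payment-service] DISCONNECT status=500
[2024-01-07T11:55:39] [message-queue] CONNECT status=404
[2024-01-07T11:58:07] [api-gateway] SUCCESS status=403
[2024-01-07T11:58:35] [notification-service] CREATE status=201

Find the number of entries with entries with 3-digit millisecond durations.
5

To find matching entries:

1. Pattern to match: entries with 3-digit millisecond durations
2. Scan each log entry for the pattern
3. Count matches: 5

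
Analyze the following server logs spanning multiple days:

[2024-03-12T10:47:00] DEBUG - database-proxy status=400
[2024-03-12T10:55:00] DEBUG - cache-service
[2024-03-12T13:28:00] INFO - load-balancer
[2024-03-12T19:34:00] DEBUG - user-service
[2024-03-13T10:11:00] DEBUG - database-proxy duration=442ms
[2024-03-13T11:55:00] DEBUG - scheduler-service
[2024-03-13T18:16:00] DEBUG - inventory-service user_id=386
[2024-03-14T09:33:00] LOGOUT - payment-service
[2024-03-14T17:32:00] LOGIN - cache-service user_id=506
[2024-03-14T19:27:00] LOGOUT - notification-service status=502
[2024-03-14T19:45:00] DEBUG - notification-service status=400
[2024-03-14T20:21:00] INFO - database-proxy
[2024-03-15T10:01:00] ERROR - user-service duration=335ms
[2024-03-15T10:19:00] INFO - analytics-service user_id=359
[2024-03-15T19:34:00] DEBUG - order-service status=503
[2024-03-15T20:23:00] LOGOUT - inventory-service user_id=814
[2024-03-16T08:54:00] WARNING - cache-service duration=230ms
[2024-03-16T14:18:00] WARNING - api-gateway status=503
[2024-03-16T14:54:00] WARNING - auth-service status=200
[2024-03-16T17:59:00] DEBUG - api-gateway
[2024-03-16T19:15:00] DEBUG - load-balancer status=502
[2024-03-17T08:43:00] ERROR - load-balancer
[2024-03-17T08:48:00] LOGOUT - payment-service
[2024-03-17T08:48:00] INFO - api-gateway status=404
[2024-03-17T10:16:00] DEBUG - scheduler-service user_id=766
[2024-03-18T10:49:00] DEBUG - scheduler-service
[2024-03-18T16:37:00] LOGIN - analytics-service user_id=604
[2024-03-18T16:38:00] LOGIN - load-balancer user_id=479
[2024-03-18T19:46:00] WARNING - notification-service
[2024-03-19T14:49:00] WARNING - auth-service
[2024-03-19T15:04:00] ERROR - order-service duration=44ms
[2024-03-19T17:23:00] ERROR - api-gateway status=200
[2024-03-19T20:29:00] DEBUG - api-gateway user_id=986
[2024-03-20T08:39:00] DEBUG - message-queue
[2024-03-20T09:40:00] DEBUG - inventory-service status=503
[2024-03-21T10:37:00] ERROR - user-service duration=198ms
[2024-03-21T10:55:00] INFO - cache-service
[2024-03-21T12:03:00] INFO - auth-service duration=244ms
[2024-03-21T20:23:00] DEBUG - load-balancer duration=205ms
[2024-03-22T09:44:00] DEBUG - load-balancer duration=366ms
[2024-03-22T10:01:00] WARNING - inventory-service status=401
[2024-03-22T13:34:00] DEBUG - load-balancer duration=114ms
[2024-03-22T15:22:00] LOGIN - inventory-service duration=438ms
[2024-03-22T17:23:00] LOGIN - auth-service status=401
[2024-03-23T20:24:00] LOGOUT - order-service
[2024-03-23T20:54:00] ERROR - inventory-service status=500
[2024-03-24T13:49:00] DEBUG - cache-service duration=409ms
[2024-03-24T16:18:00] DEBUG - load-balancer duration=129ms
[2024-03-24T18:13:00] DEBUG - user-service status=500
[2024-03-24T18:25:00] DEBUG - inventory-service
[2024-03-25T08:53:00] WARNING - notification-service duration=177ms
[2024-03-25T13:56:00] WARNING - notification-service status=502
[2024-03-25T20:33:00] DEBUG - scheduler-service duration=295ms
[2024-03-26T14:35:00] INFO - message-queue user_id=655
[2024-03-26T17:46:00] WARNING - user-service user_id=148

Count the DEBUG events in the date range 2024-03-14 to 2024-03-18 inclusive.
6

To filter by date range:

1. Date range: 2024-03-14 through 2024-03-18, both dates inclusive
2. Filter for DEBUG events whose date falls in this range
3. Count matching events: 6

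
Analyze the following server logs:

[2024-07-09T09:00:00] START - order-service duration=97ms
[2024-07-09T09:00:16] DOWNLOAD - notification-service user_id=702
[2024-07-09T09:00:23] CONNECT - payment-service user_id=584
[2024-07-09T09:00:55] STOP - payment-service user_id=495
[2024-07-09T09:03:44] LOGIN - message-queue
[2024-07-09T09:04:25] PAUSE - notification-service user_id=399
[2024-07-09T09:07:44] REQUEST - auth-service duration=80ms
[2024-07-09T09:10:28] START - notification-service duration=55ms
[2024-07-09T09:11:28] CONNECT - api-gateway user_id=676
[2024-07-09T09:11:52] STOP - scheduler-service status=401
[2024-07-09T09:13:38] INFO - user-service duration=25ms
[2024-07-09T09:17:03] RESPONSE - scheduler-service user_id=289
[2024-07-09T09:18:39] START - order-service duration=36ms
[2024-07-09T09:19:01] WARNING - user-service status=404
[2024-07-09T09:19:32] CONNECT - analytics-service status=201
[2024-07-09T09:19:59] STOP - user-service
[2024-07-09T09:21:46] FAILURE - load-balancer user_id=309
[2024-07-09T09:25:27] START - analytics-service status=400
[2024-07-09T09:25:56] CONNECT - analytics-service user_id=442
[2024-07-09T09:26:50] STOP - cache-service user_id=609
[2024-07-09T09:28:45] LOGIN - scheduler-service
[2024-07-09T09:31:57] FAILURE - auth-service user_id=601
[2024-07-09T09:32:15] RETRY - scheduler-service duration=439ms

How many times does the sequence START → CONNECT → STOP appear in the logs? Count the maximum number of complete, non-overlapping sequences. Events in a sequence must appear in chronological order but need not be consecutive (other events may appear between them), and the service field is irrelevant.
4

To count sequences:

1. Look for pattern: START → CONNECT → STOP
2. Greedily scan the log in chronological order, matching each sequence element in turn (ignoring service)
3. Each time the full pattern completes, increment the count and restart matching from the next event
4. Complete non-overlapping sequences found: 4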